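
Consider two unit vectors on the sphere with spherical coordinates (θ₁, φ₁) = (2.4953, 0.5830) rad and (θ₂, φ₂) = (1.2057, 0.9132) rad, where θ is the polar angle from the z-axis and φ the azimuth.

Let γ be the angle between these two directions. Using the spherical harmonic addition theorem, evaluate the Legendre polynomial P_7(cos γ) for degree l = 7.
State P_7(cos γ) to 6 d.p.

-0.281878

Expand P_7 via completeness: Σ_{m} conj(Y_{7,m}) at Ω₁ times Y_{7,m} at Ω₂ —
  m=-7: Y*=-0.00848 - 0.01160j  Y=0.30841 - 0.03382j  product -0.00301 - 0.00329j
  m=-6: Y*=0.06678 + 0.02486j  Y=0.30788 + 0.31954j  product 0.01262 + 0.02899j
  m=-5: Y*=-0.20634 + 0.04757j  Y=-0.02501 + 0.16965j  product -0.00291 - 0.03620j
  m=-4: Y*=0.28094 - 0.29488j  Y=0.23361 - 0.13104j  product 0.02699 - 0.10570j
  m=-3: Y*=-0.08147 + 0.45232j  Y=0.25638 + 0.10900j  product -0.07019 + 0.10709j
  m=-2: Y*=-0.05313 - 0.12400j  Y=-0.04068 - 0.15568j  product -0.01714 + 0.01332j
  m=-1: Y*=-0.28794 - 0.18988j  Y=0.18431 - 0.23867j  product -0.09839 + 0.03372j
  m=+0: Y*=0.25467 + 0.00000j  Y=-0.12720 + 0.00000j  product -0.03240 + 0.00000j
  m=+1: Y*=0.28794 - 0.18988j  Y=-0.18431 - 0.23867j  product -0.09839 - 0.03372j
  m=+2: Y*=-0.05313 + 0.12400j  Y=-0.04068 + 0.15568j  product -0.01714 - 0.01332j
  m=+3: Y*=0.08147 + 0.45232j  Y=-0.25638 + 0.10900j  product -0.07019 - 0.10709j
  m=+4: Y*=0.28094 + 0.29488j  Y=0.23361 + 0.13104j  product 0.02699 + 0.10570j
  m=+5: Y*=0.20634 + 0.04757j  Y=0.02501 + 0.16965j  product -0.00291 + 0.03620j
  m=+6: Y*=0.06678 - 0.02486j  Y=0.30788 - 0.31954j  product 0.01262 - 0.02899j
  m=+7: Y*=0.00848 - 0.01160j  Y=-0.30841 - 0.03382j  product -0.00301 + 0.00329j
Accumulated sum -0.33647 + 0.00000j; after 4π/(2l+1) scaling, -0.28188 + 0.00000j ⇒ P_7 = -0.281878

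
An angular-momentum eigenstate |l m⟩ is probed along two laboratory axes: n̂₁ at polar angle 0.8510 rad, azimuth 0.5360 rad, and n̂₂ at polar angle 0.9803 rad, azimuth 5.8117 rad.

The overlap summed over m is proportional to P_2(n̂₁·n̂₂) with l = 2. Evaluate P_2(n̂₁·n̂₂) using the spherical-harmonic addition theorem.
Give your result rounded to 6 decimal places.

0.236212

Addition theorem: P_2(cos γ) = (4π/5) Σ_m Y*_{lm}(Ω₁) Y_{lm}(Ω₂), m = −2…2:
  m=-2: +0.104478+0.191794i × +0.156556+0.215705i = -0.025014+0.052563i  (running Σ = -0.025014+0.052563i)
  m=-1: +0.329248+0.195575i × +0.318314+0.162288i = +0.073065+0.115687i  (running Σ = +0.048051+0.168250i)
  m=0: +0.095803-0.000000i × -0.022081+0.000000i = -0.002115+0.000000i  (running Σ = +0.045935+0.168250i)
  m=1: -0.329248+0.195575i × -0.318314+0.162288i = +0.073065-0.115687i  (running Σ = +0.119000+0.052563i)
  m=2: +0.104478-0.191794i × +0.156556-0.215705i = -0.025014-0.052563i  (running Σ = +0.093986-0.000000i)
Total Σ_m = +0.093986-0.000000i. Multiply by 2.513274: +0.236212-0.000000i. P_2(cos γ) = 0.236212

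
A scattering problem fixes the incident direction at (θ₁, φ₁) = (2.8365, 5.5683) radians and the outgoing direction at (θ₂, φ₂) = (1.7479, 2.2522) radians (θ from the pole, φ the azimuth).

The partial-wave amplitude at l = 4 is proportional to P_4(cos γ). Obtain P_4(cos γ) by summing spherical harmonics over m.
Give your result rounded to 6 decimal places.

Addition theorem: P_4(cos γ) = (4π/9) Σ_m Y*_{lm}(Ω₁) Y_{lm}(Ω₂), m = −4…4:
  m=-4: -0.00346 - 0.00100j × -0.38006 - 0.16789j = 0.00115 + 0.00096j  (running Σ = 0.00115 + 0.00096j)
  m=-3: 0.01757 + 0.02717j × -0.18720 + 0.09590j = -0.00589 - 0.00340j  (running Σ = -0.00475 - 0.00244j)
  m=-2: 0.02278 - 0.16043j × 0.05239 - 0.24824j = -0.03863 - 0.01406j  (running Σ = -0.04338 - 0.01650j)
  m=-1: -0.34478 + 0.29929j × -0.14381 - 0.17732j = 0.10265 + 0.01810j  (running Σ = 0.05927 + 0.00160j)
  m=0: 0.49463 + 0.00000j × 0.22242 + 0.00000j = 0.11002 + 0.00000j  (running Σ = 0.16929 + 0.00160j)
  m=1: 0.34478 + 0.29929j × 0.14381 - 0.17732j = 0.10265 - 0.01810j  (running Σ = 0.27194 - 0.01650j)
  m=2: 0.02278 + 0.16043j × 0.05239 + 0.24824j = -0.03863 + 0.01406j  (running Σ = 0.23331 - 0.00244j)
  m=3: -0.01757 + 0.02717j × 0.18720 + 0.09590j = -0.00589 + 0.00340j  (running Σ = 0.22742 + 0.00096j)
  m=4: -0.00346 + 0.00100j × -0.38006 + 0.16789j = 0.00115 - 0.00096j  (running Σ = 0.22856 + 0.00000j)
Total Σ_m = 0.22856 + 0.00000j. Multiply by 1.396263: 0.31913 + 0.00000j. P_4(cos γ) = 0.319135

0.319135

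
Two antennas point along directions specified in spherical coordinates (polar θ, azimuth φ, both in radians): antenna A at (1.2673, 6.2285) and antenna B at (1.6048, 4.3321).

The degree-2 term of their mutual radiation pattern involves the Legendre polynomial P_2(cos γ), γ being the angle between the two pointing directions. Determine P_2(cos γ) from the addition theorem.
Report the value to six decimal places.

-0.350931

Term-by-term m-sum for l=2 (normalisation 4π/5 = 2.513274):
  m=-2: Y*=+0.349672-0.038397i  Y=-0.279508-0.265967i  product -0.107948-0.082269i
  m=-1: Y*=+0.220001-0.012043i  Y=+0.009743-0.024374i  product +0.001850-0.005480i
  m=+0: Y*=-0.230883-0.000000i  Y=-0.314298+0.000000i  product +0.072566+0.000000i
  m=+1: Y*=-0.220001-0.012043i  Y=-0.009743-0.024374i  product +0.001850+0.005480i
  m=+2: Y*=+0.349672+0.038397i  Y=-0.279508+0.265967i  product -0.107948+0.082269i
Σ over m = -0.139631+0.000000i; ×(4π/5) → -0.350931+0.000000i. Real part: -0.350931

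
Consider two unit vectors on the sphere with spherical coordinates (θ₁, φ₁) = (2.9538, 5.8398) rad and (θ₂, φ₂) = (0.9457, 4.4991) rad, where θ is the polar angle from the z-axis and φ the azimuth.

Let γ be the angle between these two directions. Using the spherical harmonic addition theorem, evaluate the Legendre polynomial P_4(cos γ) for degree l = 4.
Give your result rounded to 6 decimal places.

-0.346957

Addition theorem: P_4(cos γ) = (4π/9) Σ_m Y*_{lm}(Ω₁) Y_{lm}(Ω₂), m = −4…4:
  [-4]  conj(Y_{4,-4})(Ω₁) = -0.000108-0.000527i ; Y_{4,-4}(Ω₂) = +0.125834+0.144156i ; Δ = +0.000062-0.000082i
  [-3]  conj(Y_{4,-3})(Ω₁) = -0.001907+0.007771i ; Y_{4,-3}(Ω₂) = +0.233200-0.313299i ; Δ = +0.001990+0.002410i
  [-2]  conj(Y_{4,-2})(Ω₁) = +0.042409-0.052014i ; Y_{4,-2}(Ω₂) = -0.279766-0.127149i ; Δ = -0.018478+0.009159i
  [-1]  conj(Y_{4,-1})(Ω₁) = -0.294390+0.139813i ; Y_{4,-1}(Ω₂) = +0.028654-0.132298i ; Δ = +0.010062+0.042953i
  [+0]  conj(Y_{4,0})(Ω₁) = +0.703302-0.000000i ; Y_{4,0}(Ω₂) = -0.335220+0.000000i ; Δ = -0.235761+0.000000i
  [+1]  conj(Y_{4,1})(Ω₁) = +0.294390+0.139813i ; Y_{4,1}(Ω₂) = -0.028654-0.132298i ; Δ = +0.010062-0.042953i
  [+2]  conj(Y_{4,2})(Ω₁) = +0.042409+0.052014i ; Y_{4,2}(Ω₂) = -0.279766+0.127149i ; Δ = -0.018478-0.009159i
  [+3]  conj(Y_{4,3})(Ω₁) = +0.001907+0.007771i ; Y_{4,3}(Ω₂) = -0.233200-0.313299i ; Δ = +0.001990-0.002410i
  [+4]  conj(Y_{4,4})(Ω₁) = -0.000108+0.000527i ; Y_{4,4}(Ω₂) = +0.125834-0.144156i ; Δ = +0.000062+0.000082i
Total Σ_m = -0.248489-0.000000i. Multiply by 1.396263: -0.346957-0.000000i. P_4(cos γ) = -0.346957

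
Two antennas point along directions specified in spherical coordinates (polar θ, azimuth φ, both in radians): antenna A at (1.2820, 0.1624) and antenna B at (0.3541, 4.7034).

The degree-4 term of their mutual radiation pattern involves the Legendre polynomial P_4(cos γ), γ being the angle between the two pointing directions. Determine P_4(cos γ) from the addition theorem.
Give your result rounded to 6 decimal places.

Addition theorem: P_4(cos γ) = (4π/9) Σ_m Y*_{lm}(Ω₁) Y_{lm}(Ω₂), m = −4…4:
  m=-4: Y*=0.29755 + 0.22601j  Y=0.00639 + 0.00023j  product 0.00185 + 0.00151j
  m=-3: Y*=0.27746 + 0.14700j  Y=0.00132 - 0.04893j  product 0.00756 - 0.01338j
  m=-2: Y*=-0.12592 - 0.04240j  Y=-0.20744 - 0.00373j  product 0.02596 + 0.00926j
  m=-1: Y*=-0.31000 - 0.05079j  Y=-0.00437 + 0.48594j  product 0.02604 - 0.15042j
  m=+0: Y*=0.08431 + 0.00000j  Y=0.39105 + 0.00000j  product 0.03297 + 0.00000j
  m=+1: Y*=0.31000 - 0.05079j  Y=0.00437 + 0.48594j  product 0.02604 + 0.15042j
  m=+2: Y*=-0.12592 + 0.04240j  Y=-0.20744 + 0.00373j  product 0.02596 - 0.00926j
  m=+3: Y*=-0.27746 + 0.14700j  Y=-0.00132 - 0.04893j  product 0.00756 + 0.01338j
  m=+4: Y*=0.29755 - 0.22601j  Y=0.00639 - 0.00023j  product 0.00185 - 0.00151j
Total Σ_m = 0.15578 + 0.00000j. Multiply by 1.396263: 0.21751 + 0.00000j. P_4(cos γ) = 0.217511

0.217511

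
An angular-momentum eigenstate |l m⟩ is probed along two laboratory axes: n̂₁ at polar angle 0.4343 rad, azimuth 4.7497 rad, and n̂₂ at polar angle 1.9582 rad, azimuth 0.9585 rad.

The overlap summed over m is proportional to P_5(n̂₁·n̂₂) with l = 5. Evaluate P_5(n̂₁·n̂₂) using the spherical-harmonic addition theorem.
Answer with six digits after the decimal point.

0.276912

Summing Y*_{l m}(θ₁,φ₁)·Y_{l m}(θ₂,φ₂) over m ∈ [−5, 5]; prefactor 4π/(2·5+1) = 1.142397:
  m=-5: +0.001135-0.006016i × +0.025274+0.314812i = +0.001923+0.000205i  (running Σ = +0.001923+0.000205i)
  m=-4: +0.041274+0.006206i × +0.313660-0.260147i = +0.014560-0.008791i  (running Σ = +0.016483-0.008585i)
  m=-3: -0.018443+0.164079i × -0.075372-0.020543i = +0.004761-0.011988i  (running Σ = +0.021244-0.020573i)
  m=-2: -0.398716-0.029808i × -0.106505-0.295246i = +0.033664+0.120894i  (running Σ = +0.054908+0.100321i)
  m=-1: +0.018605-0.498403i × -0.097210+0.138408i = +0.067174+0.051025i  (running Σ = +0.122082+0.151345i)
  m=0: +0.006363-0.000000i × -0.278027+0.000000i = -0.001769+0.000000i  (running Σ = +0.120313+0.151345i)
  m=1: -0.018605-0.498403i × +0.097210+0.138408i = +0.067174-0.051025i  (running Σ = +0.187488+0.100321i)
  m=2: -0.398716+0.029808i × -0.106505+0.295246i = +0.033664-0.120894i  (running Σ = +0.221152-0.020573i)
  m=3: +0.018443+0.164079i × +0.075372-0.020543i = +0.004761+0.011988i  (running Σ = +0.225913-0.008585i)
  m=4: +0.041274-0.006206i × +0.313660+0.260147i = +0.014560+0.008791i  (running Σ = +0.240473+0.000205i)
  m=5: -0.001135-0.006016i × -0.025274+0.314812i = +0.001923-0.000205i  (running Σ = +0.242396-0.000000i)
Accumulated sum +0.242396-0.000000i; after 4π/(2l+1) scaling, +0.276912-0.000000i ⇒ P_5 = 0.276912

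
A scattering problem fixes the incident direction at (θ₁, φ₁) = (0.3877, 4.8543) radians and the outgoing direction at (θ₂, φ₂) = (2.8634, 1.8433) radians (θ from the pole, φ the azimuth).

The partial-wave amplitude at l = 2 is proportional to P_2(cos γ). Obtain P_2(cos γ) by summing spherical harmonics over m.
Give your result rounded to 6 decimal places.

Term-by-term m-sum for l=2 (normalisation 4π/5 = 2.513274):
  m=-2: Y*=-0.05300 - 0.01546j  Y=-0.02491 + 0.01510j  product 0.00155 - 0.00042j
  m=-1: Y*=0.03824 - 0.26767j  Y=0.05491 + 0.19647j  product 0.05469 - 0.00718j
  m=+0: Y*=0.49555 + 0.00000j  Y=0.55943 + 0.00000j  product 0.27722 + 0.00000j
  m=+1: Y*=-0.03824 - 0.26767j  Y=-0.05491 + 0.19647j  product 0.05469 + 0.00718j
  m=+2: Y*=-0.05300 + 0.01546j  Y=-0.02491 - 0.01510j  product 0.00155 + 0.00042j
Σ over m = 0.38971 + 0.00000j; ×(4π/5) → 0.97945 + 0.00000j. Real part: 0.979449

0.979449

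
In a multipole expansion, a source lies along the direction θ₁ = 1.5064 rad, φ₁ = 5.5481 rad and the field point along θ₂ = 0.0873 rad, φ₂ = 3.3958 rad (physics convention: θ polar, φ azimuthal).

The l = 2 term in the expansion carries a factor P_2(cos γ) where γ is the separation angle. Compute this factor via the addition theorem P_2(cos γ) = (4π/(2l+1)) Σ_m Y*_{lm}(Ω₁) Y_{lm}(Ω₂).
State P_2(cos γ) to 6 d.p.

-0.499601

Summing Y*_{l m}(θ₁,φ₁)·Y_{l m}(θ₂,φ₂) over m ∈ [−2, 2]; prefactor 4π/(2·2+1) = 2.513274:
  term(m=-2) = -0.000448-0.001037i   from Y*(Ω₁)=+0.038643-0.382729i, Y(Ω₂)=+0.002565-0.001429i
  term(m=-1) = -0.001829+0.002782i   from Y*(Ω₁)=+0.036801-0.033272i, Y(Ω₂)=-0.064945+0.016875i
  term(m=+0) = -0.194232-0.000000i   from Y*(Ω₁)=-0.311473-0.000000i, Y(Ω₂)=+0.623590+0.000000i
  term(m=+1) = -0.001829-0.002782i   from Y*(Ω₁)=-0.036801-0.033272i, Y(Ω₂)=+0.064945+0.016875i
  term(m=+2) = -0.000448+0.001037i   from Y*(Ω₁)=+0.038643+0.382729i, Y(Ω₂)=+0.002565+0.001429i
Accumulated sum -0.198785+0.000000i; after 4π/(2l+1) scaling, -0.499601+0.000000i ⇒ P_2 = -0.499601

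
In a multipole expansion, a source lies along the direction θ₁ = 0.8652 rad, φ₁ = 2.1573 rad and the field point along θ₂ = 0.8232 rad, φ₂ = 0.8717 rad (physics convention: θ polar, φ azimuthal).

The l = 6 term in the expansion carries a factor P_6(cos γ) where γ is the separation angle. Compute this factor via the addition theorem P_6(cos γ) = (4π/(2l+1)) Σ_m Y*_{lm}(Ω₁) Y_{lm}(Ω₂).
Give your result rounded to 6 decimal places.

0.176988

Summing Y*_{l m}(θ₁,φ₁)·Y_{l m}(θ₂,φ₂) over m ∈ [−6, 6]; prefactor 4π/(2·6+1) = 0.966644:
  [-6]  conj(Y_{6,-6})(Ω₁) = +0.087378+0.034640i ; Y_{6,-6}(Ω₂) = +0.037187+0.065279i ; Δ = +0.000988+0.006992i
  [-5]  conj(Y_{6,-5})(Ω₁) = -0.057572-0.271343i ; Y_{6,-5}(Ω₂) = -0.083616+0.226332i ; Δ = +0.066227+0.009658i
  [-4]  conj(Y_{6,-4})(Ω₁) = -0.304011+0.310264i ; Y_{6,-4}(Ω₂) = -0.396577+0.142612i ; Δ = +0.076316-0.166399i
  [-3]  conj(Y_{6,-3})(Ω₁) = +0.297575+0.056833i ; Y_{6,-3}(Ω₂) = -0.314762-0.182945i ; Δ = -0.083268-0.072329i
  [-2]  conj(Y_{6,-2})(Ω₁) = +0.053632+0.127637i ; Y_{6,-2}(Ω₂) = +0.008105+0.046487i ; Δ = -0.005499+0.003528i
  [-1]  conj(Y_{6,-1})(Ω₁) = +0.200350-0.301504i ; Y_{6,-1}(Ω₂) = -0.240069+0.285543i ; Δ = +0.037994+0.129590i
  [+0]  conj(Y_{6,0})(Ω₁) = +0.039939-0.000000i ; Y_{6,0}(Ω₂) = -0.060684+0.000000i ; Δ = -0.002424+0.000000i
  [+1]  conj(Y_{6,1})(Ω₁) = -0.200350-0.301504i ; Y_{6,1}(Ω₂) = +0.240069+0.285543i ; Δ = +0.037994-0.129590i
  [+2]  conj(Y_{6,2})(Ω₁) = +0.053632-0.127637i ; Y_{6,2}(Ω₂) = +0.008105-0.046487i ; Δ = -0.005499-0.003528i
  [+3]  conj(Y_{6,3})(Ω₁) = -0.297575+0.056833i ; Y_{6,3}(Ω₂) = +0.314762-0.182945i ; Δ = -0.083268+0.072329i
  [+4]  conj(Y_{6,4})(Ω₁) = -0.304011-0.310264i ; Y_{6,4}(Ω₂) = -0.396577-0.142612i ; Δ = +0.076316+0.166399i
  [+5]  conj(Y_{6,5})(Ω₁) = +0.057572-0.271343i ; Y_{6,5}(Ω₂) = +0.083616+0.226332i ; Δ = +0.066227-0.009658i
  [+6]  conj(Y_{6,6})(Ω₁) = +0.087378-0.034640i ; Y_{6,6}(Ω₂) = +0.037187-0.065279i ; Δ = +0.000988-0.006992i
Σ over m = +0.183095+0.000000i; ×(4π/13) → +0.176988+0.000000i. Real part: 0.176988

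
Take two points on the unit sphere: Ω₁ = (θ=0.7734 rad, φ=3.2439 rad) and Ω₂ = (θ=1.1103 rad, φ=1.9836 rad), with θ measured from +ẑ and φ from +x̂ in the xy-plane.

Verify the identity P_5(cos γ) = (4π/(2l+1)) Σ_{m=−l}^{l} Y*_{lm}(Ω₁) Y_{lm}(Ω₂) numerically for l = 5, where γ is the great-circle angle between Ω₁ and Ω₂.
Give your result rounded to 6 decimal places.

0.069129

Addition theorem: P_5(cos γ) = (4π/11) Σ_m Y*_{lm}(Ω₁) Y_{lm}(Ω₂), m = −5…5:
  m=-5: Y*=-0.06733 - 0.03780j  Y=-0.23586 + 0.12678j  product 0.02067 + 0.00038j
  m=-4: Y*=0.22945 + 0.09952j  Y=-0.03374 - 0.41871j  product 0.03393 - 0.09943j
  m=-3: Y*=-0.40562 - 0.12856j  Y=0.18275 + 0.06308j  product -0.06602 - 0.04908j
  m=-2: Y*=0.31058 + 0.06445j  Y=0.16704 - 0.18104j  product 0.06355 - 0.04546j
  m=-1: Y*=0.14756 + 0.01515j  Y=0.10887 + 0.24857j  product 0.01230 + 0.03833j
  m=+0: Y*=-0.36192 + 0.00000j  Y=0.18882 + 0.00000j  product -0.06834 + 0.00000j
  m=+1: Y*=-0.14756 + 0.01515j  Y=-0.10887 + 0.24857j  product 0.01230 - 0.03833j
  m=+2: Y*=0.31058 - 0.06445j  Y=0.16704 + 0.18104j  product 0.06355 + 0.04546j
  m=+3: Y*=0.40562 - 0.12856j  Y=-0.18275 + 0.06308j  product -0.06602 + 0.04908j
  m=+4: Y*=0.22945 - 0.09952j  Y=-0.03374 + 0.41871j  product 0.03393 + 0.09943j
  m=+5: Y*=0.06733 - 0.03780j  Y=0.23586 + 0.12678j  product 0.02067 - 0.00038j
Total Σ_m = 0.06051 + 0.00000j. Multiply by 1.142397: 0.06913 + 0.00000j. P_5(cos γ) = 0.069129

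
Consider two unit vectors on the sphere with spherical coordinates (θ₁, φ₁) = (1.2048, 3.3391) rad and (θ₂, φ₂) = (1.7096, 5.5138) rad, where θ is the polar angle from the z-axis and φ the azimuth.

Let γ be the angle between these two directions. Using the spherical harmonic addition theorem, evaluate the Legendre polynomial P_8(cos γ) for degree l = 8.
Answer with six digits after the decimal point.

0.145244

Term-by-term m-sum for l=8 (normalisation 4π/17 = 0.739198):
  term(m=-8) = 0.01685 + 0.14112j   from Y*(Ω₁)=-0.00276 + 0.29789j, Y(Ω₂)=0.47317 - 0.06095j
  term(m=-7) = 0.10771 + 0.05677j   from Y*(Ω₁)=-0.08547 - 0.44864j, Y(Ω₂)=-0.16624 + 0.20842j
  term(m=-6) = -0.05157 + 0.02697j   from Y*(Ω₁)=0.08648 + 0.21296j, Y(Ω₂)=0.02429 + 0.25205j
  term(m=-5) = 0.00789 - 0.06433j   from Y*(Ω₁)=0.12275 + 0.18603j, Y(Ω₂)=-0.22143 - 0.18853j
  term(m=-4) = 0.04162 + 0.03695j   from Y*(Ω₁)=-0.22876 - 0.23089j, Y(Ω₂)=-0.17088 + 0.01096j
  term(m=-3) = -0.02262 + 0.00556j   from Y*(Ω₁)=-0.06539 - 0.04402j, Y(Ω₂)=0.19863 - 0.21870j
  term(m=-2) = 0.01566 - 0.04124j   from Y*(Ω₁)=0.30663 + 0.12784j, Y(Ω₂)=-0.00425 - 0.13271j
  term(m=-1) = 0.00263 + 0.00381j   from Y*(Ω₁)=0.01537 + 0.00307j, Y(Ω₂)=0.21244 + 0.20575j
  term(m=+0) = -0.03987 + 0.00000j   from Y*(Ω₁)=-0.32898 + 0.00000j, Y(Ω₂)=0.12118 + 0.00000j
  term(m=+1) = 0.00263 - 0.00381j   from Y*(Ω₁)=-0.01537 + 0.00307j, Y(Ω₂)=-0.21244 + 0.20575j
  term(m=+2) = 0.01566 + 0.04124j   from Y*(Ω₁)=0.30663 - 0.12784j, Y(Ω₂)=-0.00425 + 0.13271j
  term(m=+3) = -0.02262 - 0.00556j   from Y*(Ω₁)=0.06539 - 0.04402j, Y(Ω₂)=-0.19863 - 0.21870j
  term(m=+4) = 0.04162 - 0.03695j   from Y*(Ω₁)=-0.22876 + 0.23089j, Y(Ω₂)=-0.17088 - 0.01096j
  term(m=+5) = 0.00789 + 0.06433j   from Y*(Ω₁)=-0.12275 + 0.18603j, Y(Ω₂)=0.22143 - 0.18853j
  term(m=+6) = -0.05157 - 0.02697j   from Y*(Ω₁)=0.08648 - 0.21296j, Y(Ω₂)=0.02429 - 0.25205j
  term(m=+7) = 0.10771 - 0.05677j   from Y*(Ω₁)=0.08547 - 0.44864j, Y(Ω₂)=0.16624 + 0.20842j
  term(m=+8) = 0.01685 - 0.14112j   from Y*(Ω₁)=-0.00276 - 0.29789j, Y(Ω₂)=0.47317 + 0.06095j
Σ over m = 0.19649 - 0.00000j; ×(4π/17) → 0.14524 - 0.00000j. Real part: 0.145244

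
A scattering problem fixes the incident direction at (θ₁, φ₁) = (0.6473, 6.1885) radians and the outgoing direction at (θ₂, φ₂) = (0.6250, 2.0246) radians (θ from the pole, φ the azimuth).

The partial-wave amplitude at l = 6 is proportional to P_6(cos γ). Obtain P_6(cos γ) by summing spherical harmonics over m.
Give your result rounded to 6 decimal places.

Addition theorem: P_6(cos γ) = (4π/13) Σ_m Y*_{lm}(Ω₁) Y_{lm}(Ω₂), m = −6…6:
  m=-6: (0.019582, -0.012499) × (0.017707, 0.007881) = (0.000445, -0.000067)  (running Σ = (0.000445, -0.000067))
  m=-5: (0.094748, -0.048538) × (-0.071281, 0.059823) = (-0.003850, 0.009128)  (running Σ = (-0.003405, 0.009061))
  m=-4: (0.263020, -0.104670) × (-0.063081, -0.252928) = (-0.043065, -0.059922)  (running Σ = (-0.046470, -0.050861))
  m=-3: (0.437519, -0.127734) × (0.438243, 0.093127) = (0.203635, -0.015234)  (running Σ = (0.157165, -0.066095))
  m=-2: (0.338351, -0.064851) × (-0.235799, 0.301831) = (-0.060209, 0.117416)  (running Σ = (0.096956, 0.051321))
  m=-1: (-0.143520, 0.013630) × (0.039140, 0.080245) = (-0.006711, -0.010983)  (running Σ = (0.090245, 0.040338))
  m=0: (-0.395061, -0.000000) × (-0.411977, 0.000000) = (0.162756, 0.000000)  (running Σ = (0.253001, 0.040338))
  m=1: (0.143520, 0.013630) × (-0.039140, 0.080245) = (-0.006711, 0.010983)  (running Σ = (0.246290, 0.051321))
  m=2: (0.338351, 0.064851) × (-0.235799, -0.301831) = (-0.060209, -0.117416)  (running Σ = (0.186081, -0.066095))
  m=3: (-0.437519, -0.127734) × (-0.438243, 0.093127) = (0.203635, 0.015234)  (running Σ = (0.389716, -0.050861))
  m=4: (0.263020, 0.104670) × (-0.063081, 0.252928) = (-0.043065, 0.059922)  (running Σ = (0.346650, 0.009061))
  m=5: (-0.094748, -0.048538) × (0.071281, 0.059823) = (-0.003850, -0.009128)  (running Σ = (0.342800, -0.000067))
  m=6: (0.019582, 0.012499) × (0.017707, -0.007881) = (0.000445, 0.000067)  (running Σ = (0.343246, 0.000000))
Accumulated sum (0.343246, 0.000000); after 4π/(2l+1) scaling, (0.331796, 0.000000) ⇒ P_6 = 0.331796

0.331796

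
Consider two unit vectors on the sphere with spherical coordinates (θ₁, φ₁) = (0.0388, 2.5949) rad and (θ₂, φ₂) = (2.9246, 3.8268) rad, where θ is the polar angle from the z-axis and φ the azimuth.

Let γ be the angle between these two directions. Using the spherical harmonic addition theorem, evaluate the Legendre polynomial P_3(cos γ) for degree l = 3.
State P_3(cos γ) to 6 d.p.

Expand P_3 via completeness: Σ_{m} conj(Y_{3,m}) at Ω₁ times Y_{3,m} at Ω₂ —
  [-3]  conj(Y_{3,-3})(Ω₁) = 0.00000 + 0.00002j ; Y_{3,-3}(Ω₂) = 0.00194 + 0.00368j ; Δ = -0.00000 + 0.00000j
  [-2]  conj(Y_{3,-2})(Ω₁) = 0.00071 - 0.00136j ; Y_{3,-2}(Ω₂) = -0.00921 + 0.04533j ; Δ = 0.00006 + 0.00004j
  [-1]  conj(Y_{3,-1})(Ω₁) = -0.04276 + 0.02602j ; Y_{3,-1}(Ω₂) = -0.20301 + 0.16592j ; Δ = 0.00436 - 0.01238j
  [+0]  conj(Y_{3,0})(Ω₁) = 0.74299 + 0.00000j ; Y_{3,0}(Ω₂) = -0.64439 + 0.00000j ; Δ = -0.47877 + 0.00000j
  [+1]  conj(Y_{3,1})(Ω₁) = 0.04276 + 0.02602j ; Y_{3,1}(Ω₂) = 0.20301 + 0.16592j ; Δ = 0.00436 + 0.01238j
  [+2]  conj(Y_{3,2})(Ω₁) = 0.00071 + 0.00136j ; Y_{3,2}(Ω₂) = -0.00921 - 0.04533j ; Δ = 0.00006 - 0.00004j
  [+3]  conj(Y_{3,3})(Ω₁) = -0.00000 + 0.00002j ; Y_{3,3}(Ω₂) = -0.00194 + 0.00368j ; Δ = -0.00000 - 0.00000j
Σ over m = -0.46994 - 0.00000j; ×(4π/7) → -0.84363 - 0.00000j. Real part: -0.843631

-0.843631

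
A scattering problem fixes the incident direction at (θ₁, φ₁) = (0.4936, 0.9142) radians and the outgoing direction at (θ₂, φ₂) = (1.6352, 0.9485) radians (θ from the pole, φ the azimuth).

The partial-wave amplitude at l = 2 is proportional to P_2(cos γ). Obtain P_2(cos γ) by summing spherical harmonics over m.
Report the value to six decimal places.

Term-by-term m-sum for l=2 (normalisation 4π/5 = 2.513274):
  term(m=-2) = +0.033278-0.002286i   from Y*(Ω₁)=-0.022091+0.083852i, Y(Ω₂)=-0.123269-0.364389i
  term(m=-1) = -0.015984+0.000548i   from Y*(Ω₁)=+0.196765+0.255318i, Y(Ω₂)=-0.028922+0.040316i
  term(m=+0) = -0.130314+0.000000i   from Y*(Ω₁)=+0.418380-0.000000i, Y(Ω₂)=-0.311472+0.000000i
  term(m=+1) = -0.015984-0.000548i   from Y*(Ω₁)=-0.196765+0.255318i, Y(Ω₂)=+0.028922+0.040316i
  term(m=+2) = +0.033278+0.002286i   from Y*(Ω₁)=-0.022091-0.083852i, Y(Ω₂)=-0.123269+0.364389i
Total Σ_m = -0.095727+0.000000i. Multiply by 2.513274: -0.240588+0.000000i. P_2(cos γ) = -0.240588

-0.240588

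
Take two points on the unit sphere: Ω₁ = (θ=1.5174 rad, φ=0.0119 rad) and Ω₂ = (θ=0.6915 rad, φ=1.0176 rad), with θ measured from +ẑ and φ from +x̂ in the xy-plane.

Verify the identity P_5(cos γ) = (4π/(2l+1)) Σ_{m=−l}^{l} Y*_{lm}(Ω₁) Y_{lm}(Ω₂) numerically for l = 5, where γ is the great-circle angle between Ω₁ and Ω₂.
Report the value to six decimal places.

0.292436

Expand P_5 via completeness: Σ_{m} conj(Y_{5,m}) at Ω₁ times Y_{5,m} at Ω₂ —
  m=-5: +0.460019+0.027403i × +0.017955+0.045532i = +0.007012+0.021438i  (running Σ = +0.007012+0.021438i)
  m=-4: +0.077800+0.003706i × -0.111948+0.149736i = -0.009264+0.011234i  (running Σ = -0.002253+0.032672i)
  m=-3: -0.335422-0.011980i × -0.387819-0.034526i = +0.129669+0.016227i  (running Σ = +0.127417+0.048899i)
  m=-2: -0.089398-0.002128i × -0.185472-0.370244i = +0.015793+0.033494i  (running Σ = +0.143210+0.082393i)
  m=-1: +0.307104+0.003655i × +0.009274-0.015018i = +0.002903-0.004578i  (running Σ = +0.146112+0.077814i)
  m=0: +0.092385-0.000000i × -0.392275+0.000000i = -0.036240+0.000000i  (running Σ = +0.109872+0.077814i)
  m=1: -0.307104+0.003655i × -0.009274-0.015018i = +0.002903+0.004578i  (running Σ = +0.112775+0.082393i)
  m=2: -0.089398+0.002128i × -0.185472+0.370244i = +0.015793-0.033494i  (running Σ = +0.128568+0.048899i)
  m=3: +0.335422-0.011980i × +0.387819-0.034526i = +0.129669-0.016227i  (running Σ = +0.258237+0.032672i)
  m=4: +0.077800-0.003706i × -0.111948-0.149736i = -0.009264-0.011234i  (running Σ = +0.248973+0.021438i)
  m=5: -0.460019+0.027403i × -0.017955+0.045532i = +0.007012-0.021438i  (running Σ = +0.255985-0.000000i)
Accumulated sum +0.255985-0.000000i; after 4π/(2l+1) scaling, +0.292436-0.000000i ⇒ P_5 = 0.292436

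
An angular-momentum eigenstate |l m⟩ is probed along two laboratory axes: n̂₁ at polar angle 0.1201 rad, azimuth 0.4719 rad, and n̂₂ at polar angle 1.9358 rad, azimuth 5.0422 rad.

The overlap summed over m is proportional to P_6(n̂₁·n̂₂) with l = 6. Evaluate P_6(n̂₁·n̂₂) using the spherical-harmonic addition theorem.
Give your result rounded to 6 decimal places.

0.254311

Summing Y*_{l m}(θ₁,φ₁)·Y_{l m}(θ₂,φ₂) over m ∈ [−6, 6]; prefactor 4π/(2·6+1) = 0.966644:
  term(m=-6) = -0.00000 - 0.00000j   from Y*(Ω₁)=-0.00000 + 0.00000j, Y(Ω₂)=0.12737 + 0.29460j
  term(m=-5) = 0.00001 - 0.00001j   from Y*(Ω₁)=-0.00003 + 0.00003j, Y(Ω₂)=-0.42356 + 0.03321j
  term(m=-4) = 0.00007 + 0.00004j   from Y*(Ω₁)=-0.00023 + 0.00069j, Y(Ω₂)=0.02715 - 0.10565j
  term(m=-3) = 0.00109 - 0.00241j   from Y*(Ω₁)=0.00135 + 0.00862j, Y(Ω₂)=-0.25317 - 0.16636j
  term(m=-2) = 0.01480 + 0.00432j   from Y*(Ω₁)=0.04202 + 0.05799j, Y(Ω₂)=0.17017 - 0.13197j
  term(m=-1) = 0.01223 - 0.08551j   from Y*(Ω₁)=0.32692 + 0.16685j, Y(Ω₂)=-0.07622 - 0.22267j
  term(m=+0) = 0.20667 + 0.00000j   from Y*(Ω₁)=0.86871 + 0.00000j, Y(Ω₂)=0.23791 + 0.00000j
  term(m=+1) = 0.01223 + 0.08551j   from Y*(Ω₁)=-0.32692 + 0.16685j, Y(Ω₂)=0.07622 - 0.22267j
  term(m=+2) = 0.01480 - 0.00432j   from Y*(Ω₁)=0.04202 - 0.05799j, Y(Ω₂)=0.17017 + 0.13197j
  term(m=+3) = 0.00109 + 0.00241j   from Y*(Ω₁)=-0.00135 + 0.00862j, Y(Ω₂)=0.25317 - 0.16636j
  term(m=+4) = 0.00007 - 0.00004j   from Y*(Ω₁)=-0.00023 - 0.00069j, Y(Ω₂)=0.02715 + 0.10565j
  term(m=+5) = 0.00001 + 0.00001j   from Y*(Ω₁)=0.00003 + 0.00003j, Y(Ω₂)=0.42356 + 0.03321j
  term(m=+6) = -0.00000 + 0.00000j   from Y*(Ω₁)=-0.00000 - 0.00000j, Y(Ω₂)=0.12737 - 0.29460j
Σ over m = 0.26309 + 0.00000j; ×(4π/13) → 0.25431 + 0.00000j. Real part: 0.254311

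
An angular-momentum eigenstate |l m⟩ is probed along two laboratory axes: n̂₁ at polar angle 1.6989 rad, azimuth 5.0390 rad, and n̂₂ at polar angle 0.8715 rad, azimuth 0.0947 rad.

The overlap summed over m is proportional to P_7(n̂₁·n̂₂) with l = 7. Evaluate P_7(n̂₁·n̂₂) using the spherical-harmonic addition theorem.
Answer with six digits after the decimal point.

-0.186578

Addition theorem: P_7(cos γ) = (4π/15) Σ_m Y*_{lm}(Ω₁) Y_{lm}(Ω₂), m = −7…7:
  m=-7: Y*=(-0.356296, -0.309658)  Y=(0.060597, -0.047312)  product (-0.036241, -0.001907)
  m=-6: Y*=(-0.086259, 0.210524)  Y=(0.203926, -0.130193)  product (0.009818, 0.054162)
  m=-5: Y*=(-0.276888, -0.017261)  Y=(0.376006, -0.192657)  product (-0.107437, 0.046854)
  m=-4: Y*=(0.066080, 0.244120)  Y=(0.359229, -0.142981)  product (0.058642, 0.078247)
  m=-3: Y*=(-0.175757, 0.117924)  Y=(0.009642, -0.002816)  product (-0.001363, 0.001632)
  m=-2: Y*=(0.206775, 0.158245)  Y=(-0.349172, 0.066935)  product (-0.082792, -0.041414)
  m=-1: Y*=(-0.059485, 0.175604)  Y=(-0.171665, 0.016305)  product (0.007348, -0.031115)
  m=+0: Y*=(0.262070, -0.000000)  Y=(0.310361, 0.000000)  product (0.081336, 0.000000)
  m=+1: Y*=(0.059485, 0.175604)  Y=(0.171665, 0.016305)  product (0.007348, 0.031115)
  m=+2: Y*=(0.206775, -0.158245)  Y=(-0.349172, -0.066935)  product (-0.082792, 0.041414)
  m=+3: Y*=(0.175757, 0.117924)  Y=(-0.009642, -0.002816)  product (-0.001363, -0.001632)
  m=+4: Y*=(0.066080, -0.244120)  Y=(0.359229, 0.142981)  product (0.058642, -0.078247)
  m=+5: Y*=(0.276888, -0.017261)  Y=(-0.376006, -0.192657)  product (-0.107437, -0.046854)
  m=+6: Y*=(-0.086259, -0.210524)  Y=(0.203926, 0.130193)  product (0.009818, -0.054162)
  m=+7: Y*=(0.356296, -0.309658)  Y=(-0.060597, -0.047312)  product (-0.036241, 0.001907)
Σ over m = (-0.222711, 0.000000); ×(4π/15) → (-0.186578, 0.000000). Real part: -0.186578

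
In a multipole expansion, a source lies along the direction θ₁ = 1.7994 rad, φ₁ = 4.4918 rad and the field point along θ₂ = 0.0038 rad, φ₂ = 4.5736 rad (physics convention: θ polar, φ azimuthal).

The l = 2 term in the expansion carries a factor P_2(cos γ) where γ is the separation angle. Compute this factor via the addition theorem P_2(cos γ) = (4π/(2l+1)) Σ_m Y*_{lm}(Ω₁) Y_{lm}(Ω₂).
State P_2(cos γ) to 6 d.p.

Addition theorem: P_2(cos γ) = (4π/5) Σ_m Y*_{lm}(Ω₁) Y_{lm}(Ω₂), m = −2…2:
  term(m=-2) = (0.000002, -0.000000)   from Y*(Ω₁)=(-0.331350, 0.156470), Y(Ω₂)=(-0.000005, -0.000002)
  term(m=-1) = (-0.000499, 0.000041)   from Y*(Ω₁)=(0.037310, 0.166387), Y(Ω₂)=(-0.000406, 0.002907)
  term(m=+0) = (-0.168289, -0.000000)   from Y*(Ω₁)=(-0.266800, -0.000000), Y(Ω₂)=(0.630769, 0.000000)
  term(m=+1) = (-0.000499, -0.000041)   from Y*(Ω₁)=(-0.037310, 0.166387), Y(Ω₂)=(0.000406, 0.002907)
  term(m=+2) = (0.000002, 0.000000)   from Y*(Ω₁)=(-0.331350, -0.156470), Y(Ω₂)=(-0.000005, 0.000002)
Accumulated sum (-0.169283, 0.000000); after 4π/(2l+1) scaling, (-0.425455, 0.000000) ⇒ P_2 = -0.425455

-0.425455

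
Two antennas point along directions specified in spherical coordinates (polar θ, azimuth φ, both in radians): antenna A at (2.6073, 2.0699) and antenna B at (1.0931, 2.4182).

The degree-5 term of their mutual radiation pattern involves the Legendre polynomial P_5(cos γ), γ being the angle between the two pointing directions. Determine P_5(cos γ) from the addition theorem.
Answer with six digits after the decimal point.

0.054925

Term-by-term m-sum for l=5 (normalisation 4π/11 = 1.142397):
  m=-5: Y*=(-0.009569, -0.012690)  Y=(0.227933, 0.117326)  product (-0.000692, -0.004015)
  m=-4: Y*=(0.035071, -0.077364)  Y=(-0.406831, 0.103024)  product (-0.006298, 0.035087)
  m=-3: Y*=(0.258147, -0.019004)  Y=(0.123314, -0.180487)  product (0.028403, -0.048936)
  m=-2: Y*=(0.250434, 0.388495)  Y=(-0.027813, -0.223127)  product (0.079718, -0.066684)
  m=-1: Y*=(-0.167938, 0.308065)  Y=(0.217650, 0.192204)  product (-0.095763, 0.034772)
  m=+0: Y*=(0.230019, -0.000000)  Y=(0.162340, 0.000000)  product (0.037341, 0.000000)
  m=+1: Y*=(0.167938, 0.308065)  Y=(-0.217650, 0.192204)  product (-0.095763, -0.034772)
  m=+2: Y*=(0.250434, -0.388495)  Y=(-0.027813, 0.223127)  product (0.079718, 0.066684)
  m=+3: Y*=(-0.258147, -0.019004)  Y=(-0.123314, -0.180487)  product (0.028403, 0.048936)
  m=+4: Y*=(0.035071, 0.077364)  Y=(-0.406831, -0.103024)  product (-0.006298, -0.035087)
  m=+5: Y*=(0.009569, -0.012690)  Y=(-0.227933, 0.117326)  product (-0.000692, 0.004015)
Σ over m = (0.048078, 0.000000); ×(4π/11) → (0.054925, 0.000000). Real part: 0.054925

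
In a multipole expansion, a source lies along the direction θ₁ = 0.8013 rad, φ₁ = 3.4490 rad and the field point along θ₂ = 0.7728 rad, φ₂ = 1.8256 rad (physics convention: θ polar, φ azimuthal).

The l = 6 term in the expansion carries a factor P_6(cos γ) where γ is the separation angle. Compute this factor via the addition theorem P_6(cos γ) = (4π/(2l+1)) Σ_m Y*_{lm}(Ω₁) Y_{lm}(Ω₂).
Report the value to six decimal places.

Term-by-term m-sum for l=6 (normalisation 4π/13 = 0.966644):
  term(m=-6) = (-0.003527, -0.001152)   from Y*(Ω₁)=(-0.017926, 0.063863), Y(Ω₂)=(-0.002347, 0.055886)
  term(m=-5) = (-0.011500, 0.042709)   from Y*(Ω₁)=(-0.007513, -0.222457), Y(Ω₂)=(-0.190024, -0.058111)
  term(m=-4) = (0.157908, 0.033725)   from Y*(Ω₁)=(0.137416, 0.387033), Y(Ω₂)=(0.206026, -0.334848)
  term(m=-3) = (0.025696, -0.161473)   from Y*(Ω₁)=(-0.235870, -0.311192), Y(Ω₂)=(0.289805, 0.302232)
  term(m=-2) = (-0.000234, -0.000025)   from Y*(Ω₁)=(0.002725, 0.001924), Y(Ω₂)=(-0.061553, 0.034399)
  term(m=-1) = (-0.006809, 0.129315)   from Y*(Ω₁)=(0.351129, 0.111473), Y(Ω₂)=(0.088598, 0.340155)
  term(m=+0) = (0.020416, 0.000000)   from Y*(Ω₁)=(-0.113387, -0.000000), Y(Ω₂)=(-0.180058, 0.000000)
  term(m=+1) = (-0.006809, -0.129315)   from Y*(Ω₁)=(-0.351129, 0.111473), Y(Ω₂)=(-0.088598, 0.340155)
  term(m=+2) = (-0.000234, 0.000025)   from Y*(Ω₁)=(0.002725, -0.001924), Y(Ω₂)=(-0.061553, -0.034399)
  term(m=+3) = (0.025696, 0.161473)   from Y*(Ω₁)=(0.235870, -0.311192), Y(Ω₂)=(-0.289805, 0.302232)
  term(m=+4) = (0.157908, -0.033725)   from Y*(Ω₁)=(0.137416, -0.387033), Y(Ω₂)=(0.206026, 0.334848)
  term(m=+5) = (-0.011500, -0.042709)   from Y*(Ω₁)=(0.007513, -0.222457), Y(Ω₂)=(0.190024, -0.058111)
  term(m=+6) = (-0.003527, 0.001152)   from Y*(Ω₁)=(-0.017926, -0.063863), Y(Ω₂)=(-0.002347, -0.055886)
Total Σ_m = (0.343486, 0.000000). Multiply by 0.966644: (0.332029, 0.000000). P_6(cos γ) = 0.332029

0.332029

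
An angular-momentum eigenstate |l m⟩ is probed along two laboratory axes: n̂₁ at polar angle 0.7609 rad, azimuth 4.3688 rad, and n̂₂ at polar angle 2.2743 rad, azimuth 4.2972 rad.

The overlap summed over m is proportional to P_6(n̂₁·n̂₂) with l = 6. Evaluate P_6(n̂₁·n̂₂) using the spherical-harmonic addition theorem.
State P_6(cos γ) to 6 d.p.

Term-by-term m-sum for l=6 (normalisation 4π/13 = 0.966644):
  term(m=-6) = 0.00449 + 0.00206j   from Y*(Ω₁)=0.02448 + 0.04581j, Y(Ω₂)=0.07560 - 0.05753j
  term(m=-5) = -0.04941 - 0.01849j   from Y*(Ω₁)=-0.18692 + 0.02771j, Y(Ω₂)=0.24431 + 0.13510j
  term(m=-4) = 0.16046 + 0.04725j   from Y*(Ω₁)=0.07510 - 0.37736j, Y(Ω₂)=-0.03906 + 0.43298j
  term(m=-3) = -0.12539 - 0.02735j   from Y*(Ω₁)=0.36742 + 0.22026j, Y(Ω₂)=-0.28388 + 0.09572j
  term(m=-2) = -0.01394 - 0.00201j   from Y*(Ω₁)=-0.07628 + 0.06259j, Y(Ω₂)=0.09628 + 0.10536j
  term(m=-1) = -0.12266 - 0.00880j   from Y*(Ω₁)=0.11482 + 0.32094j, Y(Ω₂)=-0.14553 + 0.33013j
  term(m=+0) = -0.00927 + 0.00000j   from Y*(Ω₁)=-0.20677 + 0.00000j, Y(Ω₂)=0.04484 + 0.00000j
  term(m=+1) = -0.12266 + 0.00880j   from Y*(Ω₁)=-0.11482 + 0.32094j, Y(Ω₂)=0.14553 + 0.33013j
  term(m=+2) = -0.01394 + 0.00201j   from Y*(Ω₁)=-0.07628 - 0.06259j, Y(Ω₂)=0.09628 - 0.10536j
  term(m=+3) = -0.12539 + 0.02735j   from Y*(Ω₁)=-0.36742 + 0.22026j, Y(Ω₂)=0.28388 + 0.09572j
  term(m=+4) = 0.16046 - 0.04725j   from Y*(Ω₁)=0.07510 + 0.37736j, Y(Ω₂)=-0.03906 - 0.43298j
  term(m=+5) = -0.04941 + 0.01849j   from Y*(Ω₁)=0.18692 + 0.02771j, Y(Ω₂)=-0.24431 + 0.13510j
  term(m=+6) = 0.00449 - 0.00206j   from Y*(Ω₁)=0.02448 - 0.04581j, Y(Ω₂)=0.07560 + 0.05753j
Total Σ_m = -0.30218 + 0.00000j. Multiply by 0.966644: -0.29210 + 0.00000j. P_6(cos γ) = -0.292101

-0.292101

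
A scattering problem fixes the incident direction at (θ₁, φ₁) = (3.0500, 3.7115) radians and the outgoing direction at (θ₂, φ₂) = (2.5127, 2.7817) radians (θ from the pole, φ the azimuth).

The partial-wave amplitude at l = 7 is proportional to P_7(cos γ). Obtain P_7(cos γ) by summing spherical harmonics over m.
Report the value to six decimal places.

Term-by-term m-sum for l=7 (normalisation 4π/15 = 0.837758):
  m=-7: 0.00000 + 0.00000j × 0.00990 - 0.00710j = 0.00000 + 0.00000j  (running Σ = 0.00000 + 0.00000j)
  m=-6: 0.00000 + 0.00000j × 0.03480 - 0.05214j = 0.00000 - 0.00000j  (running Σ = 0.00000 - 0.00000j)
  m=-5: 0.00003 - 0.00001j × 0.04395 - 0.18884j = -0.00000 - 0.00001j  (running Σ = -0.00000 - 0.00001j)
  m=-4: 0.00033 - 0.00038j × -0.05116 - 0.38758j = -0.00017 - 0.00011j  (running Σ = -0.00017 - 0.00011j)
  m=-3: 0.00092 - 0.00655j × -0.22298 - 0.41692j = -0.00294 + 0.00108j  (running Σ = -0.00310 + 0.00097j)
  m=-2: -0.02534 - 0.05511j × -0.13895 - 0.12181j = -0.00319 + 0.01074j  (running Σ = -0.00629 + 0.01171j)
  m=-1: -0.29730 - 0.19052j × 0.29640 + 0.11153j = -0.06687 - 0.08963j  (running Σ = -0.07317 - 0.07792j)
  m=0: -0.96791 + 0.00000j × 0.29781 + 0.00000j = -0.28825 + 0.00000j  (running Σ = -0.36141 - 0.07792j)
  m=1: 0.29730 - 0.19052j × -0.29640 + 0.11153j = -0.06687 + 0.08963j  (running Σ = -0.42828 + 0.01171j)
  m=2: -0.02534 + 0.05511j × -0.13895 + 0.12181j = -0.00319 - 0.01074j  (running Σ = -0.43148 + 0.00097j)
  m=3: -0.00092 - 0.00655j × 0.22298 - 0.41692j = -0.00294 - 0.00108j  (running Σ = -0.43441 - 0.00011j)
  m=4: 0.00033 + 0.00038j × -0.05116 + 0.38758j = -0.00017 + 0.00011j  (running Σ = -0.43458 - 0.00001j)
  m=5: -0.00003 - 0.00001j × -0.04395 - 0.18884j = -0.00000 + 0.00001j  (running Σ = -0.43458 - 0.00000j)
  m=6: 0.00000 - 0.00000j × 0.03480 + 0.05214j = 0.00000 + 0.00000j  (running Σ = -0.43458 + 0.00000j)
  m=7: -0.00000 + 0.00000j × -0.00990 - 0.00710j = 0.00000 - 0.00000j  (running Σ = -0.43458 + 0.00000j)
Total Σ_m = -0.43458 + 0.00000j. Multiply by 0.837758: -0.36407 + 0.00000j. P_7(cos γ) = -0.364072

-0.364072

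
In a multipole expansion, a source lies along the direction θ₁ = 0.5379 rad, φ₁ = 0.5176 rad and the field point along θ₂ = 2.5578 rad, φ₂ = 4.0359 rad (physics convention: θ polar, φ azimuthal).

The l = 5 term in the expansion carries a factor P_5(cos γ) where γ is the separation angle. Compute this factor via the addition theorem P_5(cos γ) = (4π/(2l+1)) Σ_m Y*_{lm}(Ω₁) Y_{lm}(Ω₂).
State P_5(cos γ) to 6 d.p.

-0.709393

Term-by-term m-sum for l=5 (normalisation 4π/11 = 1.142397):
  term(m=-5) = +0.000119+0.000368i   from Y*(Ω₁)=-0.013936+0.008614i, Y(Ω₂)=+0.005633-0.022932i
  term(m=-4) = -0.000628+0.009796i   from Y*(Ω₁)=-0.041605+0.076229i, Y(Ω₂)=+0.102479-0.047700i
  term(m=-3) = -0.034127+0.072364i   from Y*(Ω₁)=+0.004720+0.262235i, Y(Ω₂)=+0.273520+0.135062i
  term(m=-2) = -0.158006+0.148208i   from Y*(Ω₁)=+0.236413+0.398364i, Y(Ω₂)=+0.101062+0.456613i
  term(m=-1) = -0.080876+0.031995i   from Y*(Ω₁)=+0.299064+0.170281i, Y(Ω₂)=-0.158222+0.197071i
  term(m=+0) = -0.073934-0.000000i   from Y*(Ω₁)=-0.236885-0.000000i, Y(Ω₂)=+0.312110+0.000000i
  term(m=+1) = -0.080876-0.031995i   from Y*(Ω₁)=-0.299064+0.170281i, Y(Ω₂)=+0.158222+0.197071i
  term(m=+2) = -0.158006-0.148208i   from Y*(Ω₁)=+0.236413-0.398364i, Y(Ω₂)=+0.101062-0.456613i
  term(m=+3) = -0.034127-0.072364i   from Y*(Ω₁)=-0.004720+0.262235i, Y(Ω₂)=-0.273520+0.135062i
  term(m=+4) = -0.000628-0.009796i   from Y*(Ω₁)=-0.041605-0.076229i, Y(Ω₂)=+0.102479+0.047700i
  term(m=+5) = +0.000119-0.000368i   from Y*(Ω₁)=+0.013936+0.008614i, Y(Ω₂)=-0.005633-0.022932i
Total Σ_m = -0.620968-0.000000i. Multiply by 1.142397: -0.709393-0.000000i. P_5(cos γ) = -0.709393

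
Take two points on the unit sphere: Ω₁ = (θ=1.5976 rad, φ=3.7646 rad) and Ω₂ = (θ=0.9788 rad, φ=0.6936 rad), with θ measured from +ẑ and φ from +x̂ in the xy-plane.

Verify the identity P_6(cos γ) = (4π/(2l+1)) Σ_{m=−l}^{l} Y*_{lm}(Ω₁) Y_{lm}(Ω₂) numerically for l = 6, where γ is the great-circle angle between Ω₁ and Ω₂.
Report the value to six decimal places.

-0.410398

Summing Y*_{l m}(θ₁,φ₁)·Y_{l m}(θ₂,φ₂) over m ∈ [−6, 6]; prefactor 4π/(2·6+1) = 0.966644:
  [-6]  conj(Y_{6,-6})(Ω₁) = -0.398811-0.270769i ; Y_{6,-6}(Ω₂) = -0.082557+0.134415i ; Δ = +0.069320-0.031253i
  [-5]  conj(Y_{6,-5})(Ω₁) = -0.044753+0.001189i ; Y_{6,-5}(Ω₂) = -0.348053+0.117821i ; Δ = +0.015436-0.005687i
  [-4]  conj(Y_{6,-4})(Ω₁) = +0.281472-0.213783i ; Y_{6,-4}(Ω₂) = -0.382955-0.147299i ; Δ = -0.139281+0.040409i
  [-3]  conj(Y_{6,-3})(Ω₁) = +0.015331-0.049875i ; Y_{6,-3}(Ω₂) = -0.043118-0.077085i ; Δ = -0.004506+0.000969i
  [-2]  conj(Y_{6,-2})(Ω₁) = +0.102514+0.304464i ; Y_{6,-2}(Ω₂) = -0.057538+0.309866i ; Δ = -0.100242+0.014247i
  [-1]  conj(Y_{6,-1})(Ω₁) = +0.044625+0.032061i ; Y_{6,-1}(Ω₂) = -0.167500+0.139261i ; Δ = -0.011940+0.000844i
  [+0]  conj(Y_{6,0})(Ω₁) = -0.313062-0.000000i ; Y_{6,0}(Ω₂) = +0.262363+0.000000i ; Δ = -0.082136-0.000000i
  [+1]  conj(Y_{6,1})(Ω₁) = -0.044625+0.032061i ; Y_{6,1}(Ω₂) = +0.167500+0.139261i ; Δ = -0.011940-0.000844i
  [+2]  conj(Y_{6,2})(Ω₁) = +0.102514-0.304464i ; Y_{6,2}(Ω₂) = -0.057538-0.309866i ; Δ = -0.100242-0.014247i
  [+3]  conj(Y_{6,3})(Ω₁) = -0.015331-0.049875i ; Y_{6,3}(Ω₂) = +0.043118-0.077085i ; Δ = -0.004506-0.000969i
  [+4]  conj(Y_{6,4})(Ω₁) = +0.281472+0.213783i ; Y_{6,4}(Ω₂) = -0.382955+0.147299i ; Δ = -0.139281-0.040409i
  [+5]  conj(Y_{6,5})(Ω₁) = +0.044753+0.001189i ; Y_{6,5}(Ω₂) = +0.348053+0.117821i ; Δ = +0.015436+0.005687i
  [+6]  conj(Y_{6,6})(Ω₁) = -0.398811+0.270769i ; Y_{6,6}(Ω₂) = -0.082557-0.134415i ; Δ = +0.069320+0.031253i
Σ over m = -0.424559+0.000000i; ×(4π/13) → -0.410398+0.000000i. Real part: -0.410398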